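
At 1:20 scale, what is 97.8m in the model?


Model size = real / scale
= 97.8 / 20
= 4.8900 m

4.8900 m


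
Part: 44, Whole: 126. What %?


Percentage = (part / whole) × 100
= (44 / 126) × 100
≈ 34.92%

34.92%


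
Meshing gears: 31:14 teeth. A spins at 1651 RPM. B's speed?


Gear ratio = 31:14 = 31:14
RPM_B = RPM_A × (teeth_A / teeth_B)
= 1651 × (31/14)
= 3655.8 RPM

3655.8 RPM


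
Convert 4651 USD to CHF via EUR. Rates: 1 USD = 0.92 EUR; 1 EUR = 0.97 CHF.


Step 1: 4651 USD × 0.92 = 4278.92 EUR
Step 2: 4278.92 EUR × 0.97 = 4150.55 CHF
Implied rate USD→CHF = 0.92 × 0.97 = 0.8924
= 4150.55 CHF

4150.55 CHF


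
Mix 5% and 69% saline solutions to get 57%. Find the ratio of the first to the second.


Let x parts of 5% mix with y parts of 69%.
5x + 69y = 57(x + y)
5x + 69y = 57x + 57y
x(5 - 57) = y(57 - 69)
x/y = (69 - 57)/(57 - 5) = 12/52
Simplify: 3:13
= 3:13

3:13


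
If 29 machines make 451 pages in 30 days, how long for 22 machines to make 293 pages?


Days ∝ work / workers, so d₂ = d₁ × (m₁/m₂) × (w₂/w₁)
Workers factor (inverse): 29/22 ≈ 1.3182
Work factor (direct): 293/451 ≈ 0.6497
d₂ = 30 × 29/22 × 293/451 = (30 × 29 × 293) / (22 × 451) = 254910/9922
≈ 25.69 days

25.69 days


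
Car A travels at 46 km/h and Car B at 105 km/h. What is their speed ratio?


Ratio = 46:105
GCD = 1
Simplified = 46:105
Time ratio (same distance) = 105:46
Speed ratio = 46:105

46:105


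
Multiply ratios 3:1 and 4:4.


Compound ratio = (3×4) : (1×4)
= 12:4
GCD = 4
= 3:1

3:1


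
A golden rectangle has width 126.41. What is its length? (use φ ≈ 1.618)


φ = (1 + √5) / 2 ≈ 1.618
Length = width × φ = 126.41 × 1.618 = 204.53138
≈ 204.53

204.53


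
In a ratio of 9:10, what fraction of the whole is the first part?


Total parts = 9 + 10 = 19
First part: 9/19 = 9/19
= 9/19

9/19


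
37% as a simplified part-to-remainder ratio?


37% means 37 parts out of 100; remainder = 63
Part : remainder = 37:63
GCD = 1
= 37:63

37:63


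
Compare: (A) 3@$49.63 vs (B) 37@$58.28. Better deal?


Deal A: $49.63/3 = $16.5433/unit
Deal B: $58.28/37 = $1.5751/unit
B is cheaper per unit
= Deal B

Deal B


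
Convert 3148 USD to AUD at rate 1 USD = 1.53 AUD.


Amount × rate = 3148 × 1.53
= 4816.44 AUD

4816.44 AUD


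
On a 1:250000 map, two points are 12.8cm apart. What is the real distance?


Real distance = map distance × scale
= 12.8cm × 250000
= 3200000 cm = 32000.0 m
= 32.000 km

32.000 km


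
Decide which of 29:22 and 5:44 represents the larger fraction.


29/22 = 1.3182
5/44 = 0.1136
1.3182 > 0.1136, so 29:22 is greater
= 29:22

29:22


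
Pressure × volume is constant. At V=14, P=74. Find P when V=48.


Inverse proportion: x × y = constant
k = 14 × 74 = 1036
y₂ = k / 48 = 1036 / 48
= 21.58

21.58


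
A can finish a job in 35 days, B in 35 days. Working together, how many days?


Rate of A = 1/35 per day
Rate of B = 1/35 per day
Combined rate = 1/35 + 1/35 = 70/1225 ≈ 0.0571 per day
Days = 1 / combined rate = 1225/70
= 17.50 days

17.50 days


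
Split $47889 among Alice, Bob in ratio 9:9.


Total parts = 9 + 9 = 18
Alice: 47889 × 9/18 = 23944.50
Bob: 47889 × 9/18 = 23944.50
= Alice: $23944.50, Bob: $23944.50

Alice: $23944.50, Bob: $23944.50


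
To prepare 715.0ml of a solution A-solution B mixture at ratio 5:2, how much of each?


Total parts = 5 + 2 = 7
solution A: 715.0 × 5/7 = 510.7ml
solution B: 715.0 × 2/7 = 204.3ml
= 510.7ml and 204.3ml

510.7ml and 204.3ml


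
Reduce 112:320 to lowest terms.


GCD(112, 320) = 16
112/16 : 320/16
= 7:20

7:20


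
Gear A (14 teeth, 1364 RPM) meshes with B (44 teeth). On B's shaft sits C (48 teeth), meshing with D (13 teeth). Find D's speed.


Stage 1: RPM_B = RPM_A × t_A/t_B = 1364 × 14/44 = 19096/44 = 434.00
B and C share a shaft → RPM_C = RPM_B
Stage 2: RPM_D = RPM_C × t_C/t_D = RPM_A × (t_A×t_C)/(t_B×t_D)
Overall ratio = (14×48)/(44×13) = 672/572
RPM_D = 1364 × 672/572 = 916608/572
≈ 1602.46 RPM

1602.46 RPM


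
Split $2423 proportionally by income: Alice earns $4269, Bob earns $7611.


Total income = 4269 + 7611 = $11880
Alice: $2423 × 4269/11880 = $870.69
Bob: $2423 × 7611/11880 = $1552.31
= Alice: $870.69, Bob: $1552.31

Alice: $870.69, Bob: $1552.31


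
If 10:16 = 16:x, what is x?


Cross multiply: 10 × x = 16 × 16
10x = 256
x = 256 / 10
= 25.60

25.60


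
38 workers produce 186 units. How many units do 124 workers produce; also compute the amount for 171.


Direct proportion: y/x = constant
k = 186/38 ≈ 4.8947
y at x=124: k × 124 = 186 × 124 / 38 = 23064/38 ≈ 606.95
y at x=171: k × 171 = 186 × 171 / 38 = 31806/38 = 837.00
= 606.95 and 837.00

606.95 and 837.00


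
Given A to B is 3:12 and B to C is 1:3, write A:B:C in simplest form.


Match B: multiply A:B by 1 → 3:12
Multiply B:C by 12 → 12:36
Combined: 3:12:36
GCD = 3
= 1:4:12

1:4:12


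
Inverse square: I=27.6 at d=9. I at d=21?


I₁d₁² = I₂d₂²
I₂ = I₁ × (d₁/d₂)²
= 27.6 × (9/21)²
= 27.6 × 81/441
= 2235.6/441
≈ 5.0694

5.0694


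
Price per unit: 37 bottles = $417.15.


Unit rate = total / quantity
= 417.15 / 37
= $11.27 per unit

$11.27 per unit


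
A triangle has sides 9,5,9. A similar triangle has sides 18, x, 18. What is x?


Scale factor = 18/9 = 2
Missing side = 5 × 2
= 10.0

10.0


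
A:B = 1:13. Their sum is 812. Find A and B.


Let A = 1k, B = 13k.
1k + 13k = 812
14k = 812 → k = 812/14 = 58
A = 1×58 = 58, B = 13×58 = 754
= A = 58, B = 754

A = 58, B = 754


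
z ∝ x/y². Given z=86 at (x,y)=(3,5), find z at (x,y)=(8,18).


z = k·x/y²
Solve for k using the known point: k = z·y²/x = 86×25/3 = 2150/3 ≈ 716.6667
Now evaluate at x=8, y=18:
z = k × 8 / 324 = (2150 × 8) / (3 × 324) = 17200/972
≈ 17.6955

17.6955


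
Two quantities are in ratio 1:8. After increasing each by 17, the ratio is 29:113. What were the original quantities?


Let A = 1k, B = 8k.
(1k + 17) / (8k + 17) = 29/113
Cross-multiply: 113(1k + 17) = 29(8k + 17)
113k + 1921 = 232k + 493
113k - 232k = 493 - 1921
-119k = -1428
k = -1428/-119 = 12
A = 1×12 = 12, B = 8×12 = 96
= A = 12, B = 96

A = 12, B = 96


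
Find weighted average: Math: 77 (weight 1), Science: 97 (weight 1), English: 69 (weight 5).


Numerator = 77×1 + 97×1 + 69×5
= 77 + 97 + 345
= 519
Total weight = 7
Weighted avg = 519/7
= 74.14

74.14


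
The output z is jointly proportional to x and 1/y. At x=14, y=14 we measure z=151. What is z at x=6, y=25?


z = k·x/y
Solve for k using the known point: k = z·y/x = 151×14/14 = 2114/14 = 151.0000
Now evaluate at x=6, y=25:
z = k × 6 / 25 = (2114 × 6) / (14 × 25) = 12684/350
= 36.2400

36.2400


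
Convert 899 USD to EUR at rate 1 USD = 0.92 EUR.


Amount × rate = 899 × 0.92
= 827.08 EUR

827.08 EUR


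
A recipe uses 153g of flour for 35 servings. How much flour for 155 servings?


Direct proportion: y/x = constant
k = 153/35 ≈ 4.3714
y₂ = k × 155 = 153 × 155 / 35 = 23715/35
≈ 677.57

677.57


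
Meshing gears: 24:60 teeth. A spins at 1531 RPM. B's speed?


Gear ratio = 24:60 = 2:5
RPM_B = RPM_A × (teeth_A / teeth_B)
= 1531 × (24/60)
= 612.4 RPM

612.4 RPM


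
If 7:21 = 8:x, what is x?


Cross multiply: 7 × x = 21 × 8
7x = 168
x = 168 / 7
= 24.00

24.00


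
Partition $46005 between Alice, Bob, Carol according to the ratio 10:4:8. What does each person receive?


Total parts = 10 + 4 + 8 = 22
Alice: 46005 × 10/22 = 20911.36
Bob: 46005 × 4/22 = 8364.55
Carol: 46005 × 8/22 = 16729.09
= Alice: $20911.36, Bob: $8364.55, Carol: $16729.09

Alice: $20911.36, Bob: $8364.55, Carol: $16729.09


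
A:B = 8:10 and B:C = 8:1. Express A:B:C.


Match B: multiply A:B by 8 → 64:80
Multiply B:C by 10 → 80:10
Combined: 64:80:10
GCD = 2
= 32:40:5

32:40:5


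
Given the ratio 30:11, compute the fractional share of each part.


Total parts = 30 + 11 = 41
First part: 30/41 = 30/41
Second part: 11/41 = 11/41
= 30/41 and 11/41

30/41 and 11/41


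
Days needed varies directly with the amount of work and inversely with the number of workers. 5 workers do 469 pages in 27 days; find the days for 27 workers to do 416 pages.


Days ∝ work / workers, so d₂ = d₁ × (m₁/m₂) × (w₂/w₁)
Workers factor (inverse): 5/27 ≈ 0.1852
Work factor (direct): 416/469 ≈ 0.8870
d₂ = 27 × 5/27 × 416/469 = (27 × 5 × 416) / (27 × 469) = 56160/12663
≈ 4.43 days

4.43 days


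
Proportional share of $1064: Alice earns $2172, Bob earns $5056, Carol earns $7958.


Total income = 2172 + 5056 + 7958 = $15186
Alice: $1064 × 2172/15186 = $152.18
Bob: $1064 × 5056/15186 = $354.25
Carol: $1064 × 7958/15186 = $557.57
= Alice: $152.18, Bob: $354.25, Carol: $557.57

Alice: $152.18, Bob: $354.25, Carol: $557.57


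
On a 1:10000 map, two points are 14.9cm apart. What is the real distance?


Real distance = map distance × scale
= 14.9cm × 10000
= 149000 cm = 1490.0 m
= 1.490 km

1.490 km


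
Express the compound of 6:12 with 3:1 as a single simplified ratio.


Compound ratio = (6×3) : (12×1)
= 18:12
GCD = 6
= 3:2

3:2


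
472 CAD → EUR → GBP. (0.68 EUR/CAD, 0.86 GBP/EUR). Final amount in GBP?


Step 1: 472 CAD × 0.68 = 320.96 EUR
Step 2: 320.96 EUR × 0.86 = 276.03 GBP
Implied rate CAD→GBP = 0.68 × 0.86 = 0.5848
= 276.03 GBP

276.03 GBP


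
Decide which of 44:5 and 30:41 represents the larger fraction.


44/5 = 8.8000
30/41 = 0.7317
8.8000 > 0.7317, so 44:5 is greater
= 44:5

44:5


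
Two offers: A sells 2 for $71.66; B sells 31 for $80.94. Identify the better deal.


Deal A: $71.66/2 = $35.8300/unit
Deal B: $80.94/31 = $2.6110/unit
B is cheaper per unit
= Deal B

Deal B


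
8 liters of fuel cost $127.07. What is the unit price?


Unit rate = total / quantity
= 127.07 / 8
= $15.88 per unit

$15.88 per unit


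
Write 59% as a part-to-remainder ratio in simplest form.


59% means 59 parts out of 100; remainder = 41
Part : remainder = 59:41
GCD = 1
= 59:41

59:41


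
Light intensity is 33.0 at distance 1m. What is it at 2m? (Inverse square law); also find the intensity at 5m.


I₁d₁² = I₂d₂²
I at 2m = 33.0 × (1/2)² = 33.0 × 1/4 = 33/4 = 8.2500
I at 5m = 33.0 × (1/5)² = 33.0 × 1/25 = 33/25 = 1.3200
= 8.2500 and 1.3200

8.2500 and 1.3200


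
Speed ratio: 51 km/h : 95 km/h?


Ratio = 51:95
GCD = 1
Simplified = 51:95
Time ratio (same distance) = 95:51
Speed ratio = 51:95

51:95


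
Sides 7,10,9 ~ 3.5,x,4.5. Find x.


Scale factor = 3.5/7 = 0.5
Missing side = 10 × 0.5
= 5.0

5.0


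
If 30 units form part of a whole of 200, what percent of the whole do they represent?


Percentage = (part / whole) × 100
= (30 / 200) × 100
= 15.00%

15.00%


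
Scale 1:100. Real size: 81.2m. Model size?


Model size = real / scale
= 81.2 / 100
= 0.8120 m

0.8120 m


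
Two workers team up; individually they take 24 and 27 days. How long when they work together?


Rate of A = 1/24 per day
Rate of B = 1/27 per day
Combined rate = 1/24 + 1/27 = 51/648 ≈ 0.0787 per day
Days = 1 / combined rate = 648/51
≈ 12.71 days

12.71 days


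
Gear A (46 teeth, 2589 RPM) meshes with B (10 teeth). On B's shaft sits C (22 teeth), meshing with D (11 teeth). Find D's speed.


Stage 1: RPM_B = RPM_A × t_A/t_B = 2589 × 46/10 = 119094/10 = 11909.40
B and C share a shaft → RPM_C = RPM_B
Stage 2: RPM_D = RPM_C × t_C/t_D = RPM_A × (t_A×t_C)/(t_B×t_D)
Overall ratio = (46×22)/(10×11) = 1012/110
RPM_D = 2589 × 1012/110 = 2620068/110
= 23818.80 RPM

23818.80 RPM


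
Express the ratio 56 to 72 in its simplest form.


GCD(56, 72) = 8
56/8 : 72/8
= 7:9

7:9


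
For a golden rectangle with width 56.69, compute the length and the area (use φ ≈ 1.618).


φ = (1 + √5) / 2 ≈ 1.618
Length = width × φ = 56.69 × 1.618 = 91.72442
≈ 91.72
Area = width × length = 56.69 × 91.72442 = 5199.8573698 ≈ 5199.86
= Length: 91.72, Area: 5199.86

Length: 91.72, Area: 5199.86


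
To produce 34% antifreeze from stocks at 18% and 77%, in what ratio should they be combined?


Let x parts of 18% mix with y parts of 77%.
18x + 77y = 34(x + y)
18x + 77y = 34x + 34y
x(18 - 34) = y(34 - 77)
x/y = (77 - 34)/(34 - 18) = 43/16
Simplify: 43:16
= 43:16

43:16


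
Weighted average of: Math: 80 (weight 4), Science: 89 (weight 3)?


Numerator = 80×4 + 89×3
= 320 + 267
= 587
Total weight = 7
Weighted avg = 587/7
= 83.86

83.86


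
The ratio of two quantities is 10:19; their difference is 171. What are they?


Let A = 10k, B = 19k.
19k - 10k = 171
9k = 171 → k = 171/9 = 19
A = 10×19 = 190, B = 19×19 = 361
= A = 190, B = 361

A = 190, B = 361


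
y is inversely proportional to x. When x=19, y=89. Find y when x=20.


Inverse proportion: x × y = constant
k = 19 × 89 = 1691
y₂ = k / 20 = 1691 / 20
= 84.55

84.55


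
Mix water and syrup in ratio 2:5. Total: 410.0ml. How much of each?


Total parts = 2 + 5 = 7
water: 410.0 × 2/7 = 117.1ml
syrup: 410.0 × 5/7 = 292.9ml
= 117.1ml and 292.9ml

117.1ml and 292.9ml


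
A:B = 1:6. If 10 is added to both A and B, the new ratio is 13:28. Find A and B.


Let A = 1k, B = 6k.
(1k + 10) / (6k + 10) = 13/28
Cross-multiply: 28(1k + 10) = 13(6k + 10)
28k + 280 = 78k + 130
28k - 78k = 130 - 280
-50k = -150
k = -150/-50 = 3
A = 1×3 = 3, B = 6×3 = 18
= A = 3, B = 18

A = 3, B = 18


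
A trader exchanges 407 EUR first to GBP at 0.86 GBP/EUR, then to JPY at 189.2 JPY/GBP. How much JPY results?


Step 1: 407 EUR × 0.86 = 350.02 GBP
Step 2: 350.02 GBP × 189.2 = 66223.78 JPY
Implied rate EUR→JPY = 0.86 × 189.2 = 162.7120
= 66223.78 JPY

66223.78 JPY


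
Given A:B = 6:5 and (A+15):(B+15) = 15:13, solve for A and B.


Let A = 6k, B = 5k.
(6k + 15) / (5k + 15) = 15/13
Cross-multiply: 13(6k + 15) = 15(5k + 15)
78k + 195 = 75k + 225
78k - 75k = 225 - 195
3k = 30
k = 30/3 = 10
A = 6×10 = 60, B = 5×10 = 50
= A = 60, B = 50

A = 60, B = 50


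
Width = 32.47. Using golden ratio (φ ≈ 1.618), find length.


φ = (1 + √5) / 2 ≈ 1.618
Length = width × φ = 32.47 × 1.618 = 52.53646
≈ 52.54

52.54


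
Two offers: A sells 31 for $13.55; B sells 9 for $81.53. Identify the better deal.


Deal A: $13.55/31 = $0.4371/unit
Deal B: $81.53/9 = $9.0589/unit
A is cheaper per unit
= Deal A

Deal A


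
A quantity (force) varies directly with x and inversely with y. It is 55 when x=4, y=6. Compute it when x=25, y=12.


z = k·x/y
Solve for k using the known point: k = z·y/x = 55×6/4 = 330/4 = 82.5000
Now evaluate at x=25, y=12:
z = k × 25 / 12 = (330 × 25) / (4 × 12) = 8250/48
= 171.8750

171.8750


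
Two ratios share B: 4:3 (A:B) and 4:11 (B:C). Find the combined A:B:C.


Match B: multiply A:B by 4 → 16:12
Multiply B:C by 3 → 12:33
Combined: 16:12:33
GCD = 1
= 16:12:33

16:12:33


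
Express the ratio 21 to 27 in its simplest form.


GCD(21, 27) = 3
21/3 : 27/3
= 7:9

7:9


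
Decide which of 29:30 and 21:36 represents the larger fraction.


29/30 = 0.9667
21/36 = 0.5833
0.9667 > 0.5833, so 29:30 is greater
= 29:30

29:30


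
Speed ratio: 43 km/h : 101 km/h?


Ratio = 43:101
GCD = 1
Simplified = 43:101
Time ratio (same distance) = 101:43
Speed ratio = 43:101

43:101


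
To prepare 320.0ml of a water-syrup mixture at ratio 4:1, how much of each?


Total parts = 4 + 1 = 5
water: 320.0 × 4/5 = 256.0ml
syrup: 320.0 × 1/5 = 64.0ml
= 256.0ml and 64.0ml

256.0ml and 64.0ml


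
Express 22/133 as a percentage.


Percentage = (part / whole) × 100
= (22 / 133) × 100
≈ 16.54%

16.54%


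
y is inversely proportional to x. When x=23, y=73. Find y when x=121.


Inverse proportion: x × y = constant
k = 23 × 73 = 1679
y₂ = k / 121 = 1679 / 121
= 13.88

13.88


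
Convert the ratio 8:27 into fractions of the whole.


Total parts = 8 + 27 = 35
First part: 8/35 = 8/35
Second part: 27/35 = 27/35
= 8/35 and 27/35

8/35 and 27/35


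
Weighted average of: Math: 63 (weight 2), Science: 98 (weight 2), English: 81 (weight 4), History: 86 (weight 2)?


Numerator = 63×2 + 98×2 + 81×4 + 86×2
= 126 + 196 + 324 + 172
= 818
Total weight = 10
Weighted avg = 818/10
= 81.80

81.80


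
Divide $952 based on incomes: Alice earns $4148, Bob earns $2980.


Total income = 4148 + 2980 = $7128
Alice: $952 × 4148/7128 = $554.00
Bob: $952 × 2980/7128 = $398.00
= Alice: $554.00, Bob: $398.00

Alice: $554.00, Bob: $398.00


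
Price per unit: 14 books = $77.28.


Unit rate = total / quantity
= 77.28 / 14
= $5.52 per unit

$5.52 per unit


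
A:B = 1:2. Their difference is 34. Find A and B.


Let A = 1k, B = 2k.
2k - 1k = 34
1k = 34 → k = 34/1 = 34
A = 1×34 = 34, B = 2×34 = 68
= A = 34, B = 68

A = 34, B = 68


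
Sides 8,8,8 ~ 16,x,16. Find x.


Scale factor = 16/8 = 2
Missing side = 8 × 2
= 16.0

16.0


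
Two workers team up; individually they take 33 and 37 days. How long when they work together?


Rate of A = 1/33 per day
Rate of B = 1/37 per day
Combined rate = 1/33 + 1/37 = 70/1221 ≈ 0.0573 per day
Days = 1 / combined rate = 1221/70
≈ 17.44 days

17.44 days


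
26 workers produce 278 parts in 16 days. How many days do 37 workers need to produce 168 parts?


Days ∝ work / workers, so d₂ = d₁ × (m₁/m₂) × (w₂/w₁)
Workers factor (inverse): 26/37 ≈ 0.7027
Work factor (direct): 168/278 ≈ 0.6043
d₂ = 16 × 26/37 × 168/278 = (16 × 26 × 168) / (37 × 278) = 69888/10286
≈ 6.79 days

6.79 days


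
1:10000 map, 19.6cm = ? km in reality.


Real distance = map distance × scale
= 19.6cm × 10000
= 196000 cm = 1960.0 m
= 1.960 km

1.960 km


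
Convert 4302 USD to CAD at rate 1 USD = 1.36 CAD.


Amount × rate = 4302 × 1.36
= 5850.72 CAD

5850.72 CAD


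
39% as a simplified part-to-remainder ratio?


39% means 39 parts out of 100; remainder = 61
Part : remainder = 39:61
GCD = 1
= 39:61

39:61


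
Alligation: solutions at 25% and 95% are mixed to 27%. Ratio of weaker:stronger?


Let x parts of 25% mix with y parts of 95%.
25x + 95y = 27(x + y)
25x + 95y = 27x + 27y
x(25 - 27) = y(27 - 95)
x/y = (95 - 27)/(27 - 25) = 68/2
Simplify: 34:1
= 34:1

34:1


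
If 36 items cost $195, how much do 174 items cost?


Direct proportion: y/x = constant
k = 195/36 ≈ 5.4167
y₂ = k × 174 = 195 × 174 / 36 = 33930/36
= 942.50

942.50


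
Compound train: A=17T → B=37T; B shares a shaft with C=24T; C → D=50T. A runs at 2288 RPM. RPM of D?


Stage 1: RPM_B = RPM_A × t_A/t_B = 2288 × 17/37 = 38896/37 ≈ 1051.24
B and C share a shaft → RPM_C = RPM_B
Stage 2: RPM_D = RPM_C × t_C/t_D = RPM_A × (t_A×t_C)/(t_B×t_D)
Overall ratio = (17×24)/(37×50) = 408/1850
RPM_D = 2288 × 408/1850 = 933504/1850
≈ 504.60 RPM

504.60 RPM


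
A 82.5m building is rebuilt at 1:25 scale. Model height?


Model size = real / scale
= 82.5 / 25
= 3.3000 m

3.3000 m


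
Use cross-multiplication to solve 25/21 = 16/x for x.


Cross multiply: 25 × x = 21 × 16
25x = 336
x = 336 / 25
= 13.44

13.44


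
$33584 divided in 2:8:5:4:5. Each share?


Total parts = 2 + 8 + 5 + 4 + 5 = 24
Part 1: 33584 × 2/24 = 2798.67
Part 2: 33584 × 8/24 = 11194.67
Part 3: 33584 × 5/24 = 6996.67
Part 4: 33584 × 4/24 = 5597.33
Part 5: 33584 × 5/24 = 6996.67
= Part 1: $2798.67, Part 2: $11194.67, Part 3: $6996.67, Part 4: $5597.33, Part 5: $6996.67

Part 1: $2798.67, Part 2: $11194.67, Part 3: $6996.67, Part 4: $5597.33, Part 5: $6996.67


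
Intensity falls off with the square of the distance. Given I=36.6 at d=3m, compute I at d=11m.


I₁d₁² = I₂d₂²
I₂ = I₁ × (d₁/d₂)²
= 36.6 × (3/11)²
= 36.6 × 9/121
= 329.4/121
≈ 2.7223

2.7223


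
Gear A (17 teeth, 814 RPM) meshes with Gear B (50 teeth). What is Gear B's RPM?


Gear ratio = 17:50 = 17:50
RPM_B = RPM_A × (teeth_A / teeth_B)
= 814 × (17/50)
= 276.8 RPM

276.8 RPM


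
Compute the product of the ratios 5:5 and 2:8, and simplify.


Compound ratio = (5×2) : (5×8)
= 10:40
GCD = 10
= 1:4

1:4


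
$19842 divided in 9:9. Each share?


Total parts = 9 + 9 = 18
Part 1: 19842 × 9/18 = 9921.00
Part 2: 19842 × 9/18 = 9921.00
= Part 1: $9921.00, Part 2: $9921.00

Part 1: $9921.00, Part 2: $9921.00


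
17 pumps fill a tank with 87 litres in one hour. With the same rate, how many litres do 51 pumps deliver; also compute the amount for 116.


Direct proportion: y/x = constant
k = 87/17 ≈ 5.1176
y at x=51: k × 51 = 87 × 51 / 17 = 4437/17 = 261.00
y at x=116: k × 116 = 87 × 116 / 17 = 10092/17 ≈ 593.65
= 261.00 and 593.65

261.00 and 593.65


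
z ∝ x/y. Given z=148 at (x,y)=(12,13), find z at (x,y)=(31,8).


z = k·x/y
Solve for k using the known point: k = z·y/x = 148×13/12 = 1924/12 ≈ 160.3333
Now evaluate at x=31, y=8:
z = k × 31 / 8 = (1924 × 31) / (12 × 8) = 59644/96
≈ 621.2917

621.2917


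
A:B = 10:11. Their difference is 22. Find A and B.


Let A = 10k, B = 11k.
11k - 10k = 22
1k = 22 → k = 22/1 = 22
A = 10×22 = 220, B = 11×22 = 242
= A = 220, B = 242

A = 220, B = 242


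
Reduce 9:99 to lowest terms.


GCD(9, 99) = 9
9/9 : 99/9
= 1:11

1:11


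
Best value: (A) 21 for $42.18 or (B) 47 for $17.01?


Deal A: $42.18/21 = $2.0086/unit
Deal B: $17.01/47 = $0.3619/unit
B is cheaper per unit
= Deal B

Deal B


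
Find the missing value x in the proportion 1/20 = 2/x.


Cross multiply: 1 × x = 20 × 2
1x = 40
x = 40 / 1
= 40.00

40.00


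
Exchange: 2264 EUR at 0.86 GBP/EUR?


Amount × rate = 2264 × 0.86
= 1947.04 GBP

1947.04 GBP


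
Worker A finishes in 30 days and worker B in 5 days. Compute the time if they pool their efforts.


Rate of A = 1/30 per day
Rate of B = 1/5 per day
Combined rate = 1/30 + 1/5 = 35/150 ≈ 0.2333 per day
Days = 1 / combined rate = 150/35
≈ 4.29 days

4.29 days


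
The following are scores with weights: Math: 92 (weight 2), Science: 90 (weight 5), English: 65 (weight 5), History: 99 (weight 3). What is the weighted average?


Numerator = 92×2 + 90×5 + 65×5 + 99×3
= 184 + 450 + 325 + 297
= 1256
Total weight = 15
Weighted avg = 1256/15
= 83.73

83.73


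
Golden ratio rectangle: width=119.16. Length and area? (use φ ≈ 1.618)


φ = (1 + √5) / 2 ≈ 1.618
Length = width × φ = 119.16 × 1.618 = 192.80088
≈ 192.80
Area = width × length = 119.16 × 192.80088 = 22974.1528608 ≈ 22974.15
= Length: 192.80, Area: 22974.15

Length: 192.80, Area: 22974.15


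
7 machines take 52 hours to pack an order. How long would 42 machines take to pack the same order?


Inverse proportion: x × y = constant
k = 7 × 52 = 364
y₂ = k / 42 = 364 / 42
= 8.67

8.67


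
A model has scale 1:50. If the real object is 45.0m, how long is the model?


Model size = real / scale
= 45.0 / 50
= 0.9000 m

0.9000 m


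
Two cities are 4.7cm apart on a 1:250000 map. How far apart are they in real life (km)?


Real distance = map distance × scale
= 4.7cm × 250000
= 1175000 cm = 11750.0 m
= 11.750 km

11.750 km


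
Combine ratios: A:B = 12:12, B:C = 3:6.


Match B: multiply A:B by 3 → 36:36
Multiply B:C by 12 → 36:72
Combined: 36:36:72
GCD = 36
= 1:1:2

1:1:2


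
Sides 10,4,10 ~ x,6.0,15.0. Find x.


Scale factor = 6.0/4 = 1.5
Missing side = 10 × 1.5
= 15.0

15.0


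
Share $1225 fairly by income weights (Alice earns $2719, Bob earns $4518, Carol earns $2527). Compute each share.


Total income = 2719 + 4518 + 2527 = $9764
Alice: $1225 × 2719/9764 = $341.13
Bob: $1225 × 4518/9764 = $566.83
Carol: $1225 × 2527/9764 = $317.04
= Alice: $341.13, Bob: $566.83, Carol: $317.04

Alice: $341.13, Bob: $566.83, Carol: $317.04


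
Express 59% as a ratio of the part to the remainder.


59% means 59 parts out of 100; remainder = 41
Part : remainder = 59:41
GCD = 1
= 59:41

59:41


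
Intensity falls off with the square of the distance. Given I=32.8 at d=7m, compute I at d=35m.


I₁d₁² = I₂d₂²
I₂ = I₁ × (d₁/d₂)²
= 32.8 × (7/35)²
= 32.8 × 49/1225
= 1607.2/1225
= 1.3120

1.3120


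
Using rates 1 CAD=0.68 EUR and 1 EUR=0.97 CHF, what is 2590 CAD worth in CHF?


Step 1: 2590 CAD × 0.68 = 1761.20 EUR
Step 2: 1761.20 EUR × 0.97 = 1708.36 CHF
Implied rate CAD→CHF = 0.68 × 0.97 = 0.6596
= 1708.36 CHF

1708.36 CHF


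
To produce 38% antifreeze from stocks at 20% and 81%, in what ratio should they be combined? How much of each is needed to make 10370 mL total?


Let x parts of 20% mix with y parts of 81%.
20x + 81y = 38(x + y)
20x + 81y = 38x + 38y
x(20 - 38) = y(38 - 81)
x/y = (81 - 38)/(38 - 20) = 43/18
Simplify: 43:18
Total parts = 61; one part = 10370/61 = 170.00 mL
20% solution: 43×170.00 = 7310.00 mL
81% solution: 18×170.00 = 3060.00 mL
= ratio 43:18; 7310.00 mL and 3060.00 mL

ratio 43:18; 7310.00 mL and 3060.00 mL


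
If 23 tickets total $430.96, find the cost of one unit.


Unit rate = total / quantity
= 430.96 / 23
= $18.74 per unit

$18.74 per unit


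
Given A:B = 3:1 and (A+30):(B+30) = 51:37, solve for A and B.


Let A = 3k, B = 1k.
(3k + 30) / (1k + 30) = 51/37
Cross-multiply: 37(3k + 30) = 51(1k + 30)
111k + 1110 = 51k + 1530
111k - 51k = 1530 - 1110
60k = 420
k = 420/60 = 7
A = 3×7 = 21, B = 1×7 = 7
= A = 21, B = 7

A = 21, B = 7


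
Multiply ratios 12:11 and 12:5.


Compound ratio = (12×12) : (11×5)
= 144:55
GCD = 1
= 144:55

144:55


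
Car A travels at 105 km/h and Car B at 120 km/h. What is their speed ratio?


Ratio = 105:120
GCD = 15
Simplified = 7:8
Time ratio (same distance) = 8:7
Speed ratio = 7:8

7:8


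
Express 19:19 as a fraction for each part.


Total parts = 19 + 19 = 38
First part: 19/38 = 1/2
Second part: 19/38 = 1/2
= 1/2 and 1/2

1/2 and 1/2


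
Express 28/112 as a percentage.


Percentage = (part / whole) × 100
= (28 / 112) × 100
= 25.00%

25.00%


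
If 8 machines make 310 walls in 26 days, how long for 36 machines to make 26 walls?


Days ∝ work / workers, so d₂ = d₁ × (m₁/m₂) × (w₂/w₁)
Workers factor (inverse): 8/36 ≈ 0.2222
Work factor (direct): 26/310 ≈ 0.0839
d₂ = 26 × 8/36 × 26/310 = (26 × 8 × 26) / (36 × 310) = 5408/11160
≈ 0.48 days

0.48 days


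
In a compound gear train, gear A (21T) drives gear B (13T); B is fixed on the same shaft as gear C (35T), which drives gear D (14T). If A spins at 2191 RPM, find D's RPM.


Stage 1: RPM_B = RPM_A × t_A/t_B = 2191 × 21/13 = 46011/13 ≈ 3539.31
B and C share a shaft → RPM_C = RPM_B
Stage 2: RPM_D = RPM_C × t_C/t_D = RPM_A × (t_A×t_C)/(t_B×t_D)
Overall ratio = (21×35)/(13×14) = 735/182
RPM_D = 2191 × 735/182 = 1610385/182
≈ 8848.27 RPM

8848.27 RPM


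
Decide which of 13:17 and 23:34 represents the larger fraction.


13/17 = 0.7647
23/34 = 0.6765
0.7647 > 0.6765, so 13:17 is greater
= 13:17

13:17


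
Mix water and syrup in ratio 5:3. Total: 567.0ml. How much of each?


Total parts = 5 + 3 = 8
water: 567.0 × 5/8 = 354.4ml
syrup: 567.0 × 3/8 = 212.6ml
= 354.4ml and 212.6ml

354.4ml and 212.6ml


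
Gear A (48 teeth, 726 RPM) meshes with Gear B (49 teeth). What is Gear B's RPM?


Gear ratio = 48:49 = 48:49
RPM_B = RPM_A × (teeth_A / teeth_B)
= 726 × (48/49)
= 711.2 RPM

711.2 RPM


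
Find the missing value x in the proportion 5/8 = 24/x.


Cross multiply: 5 × x = 8 × 24
5x = 192
x = 192 / 5
= 38.40

38.40


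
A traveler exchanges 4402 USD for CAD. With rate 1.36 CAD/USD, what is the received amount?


Amount × rate = 4402 × 1.36
= 5986.72 CAD

5986.72 CAD


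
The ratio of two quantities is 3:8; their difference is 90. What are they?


Let A = 3k, B = 8k.
8k - 3k = 90
5k = 90 → k = 90/5 = 18
A = 3×18 = 54, B = 8×18 = 144
= A = 54, B = 144

A = 54, B = 144


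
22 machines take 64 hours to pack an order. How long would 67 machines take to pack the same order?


Inverse proportion: x × y = constant
k = 22 × 64 = 1408
y₂ = k / 67 = 1408 / 67
= 21.01

21.01


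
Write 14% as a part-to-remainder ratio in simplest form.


14% means 14 parts out of 100; remainder = 86
Part : remainder = 14:86
GCD = 2
= 7:43

7:43


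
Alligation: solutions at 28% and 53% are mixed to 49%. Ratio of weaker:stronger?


Let x parts of 28% mix with y parts of 53%.
28x + 53y = 49(x + y)
28x + 53y = 49x + 49y
x(28 - 49) = y(49 - 53)
x/y = (53 - 49)/(49 - 28) = 4/21
Simplify: 4:21
= 4:21

4:21


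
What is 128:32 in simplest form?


GCD(128, 32) = 32
128/32 : 32/32
= 4:1

4:1


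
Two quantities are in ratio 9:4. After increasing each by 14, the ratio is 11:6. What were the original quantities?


Let A = 9k, B = 4k.
(9k + 14) / (4k + 14) = 11/6
Cross-multiply: 6(9k + 14) = 11(4k + 14)
54k + 84 = 44k + 154
54k - 44k = 154 - 84
10k = 70
k = 70/10 = 7
A = 9×7 = 63, B = 4×7 = 28
= A = 63, B = 28

A = 63, B = 28


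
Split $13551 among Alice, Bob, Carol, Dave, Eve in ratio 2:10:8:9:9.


Total parts = 2 + 10 + 8 + 9 + 9 = 38
Alice: 13551 × 2/38 = 713.21
Bob: 13551 × 10/38 = 3566.05
Carol: 13551 × 8/38 = 2852.84
Dave: 13551 × 9/38 = 3209.45
Eve: 13551 × 9/38 = 3209.45
= Alice: $713.21, Bob: $3566.05, Carol: $2852.84, Dave: $3209.45, Eve: $3209.45

Alice: $713.21, Bob: $3566.05, Carol: $2852.84, Dave: $3209.45, Eve: $3209.45


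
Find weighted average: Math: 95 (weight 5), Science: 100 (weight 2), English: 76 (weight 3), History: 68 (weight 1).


Numerator = 95×5 + 100×2 + 76×3 + 68×1
= 475 + 200 + 228 + 68
= 971
Total weight = 11
Weighted avg = 971/11
= 88.27

88.27


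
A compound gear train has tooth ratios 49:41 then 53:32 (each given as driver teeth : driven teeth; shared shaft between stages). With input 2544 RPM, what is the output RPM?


Stage 1: RPM_B = RPM_A × t_A/t_B = 2544 × 49/41 = 124656/41 ≈ 3040.39
B and C share a shaft → RPM_C = RPM_B
Stage 2: RPM_D = RPM_C × t_C/t_D = RPM_A × (t_A×t_C)/(t_B×t_D)
Overall ratio = (49×53)/(41×32) = 2597/1312
RPM_D = 2544 × 2597/1312 = 6606768/1312
≈ 5035.65 RPM

5035.65 RPM


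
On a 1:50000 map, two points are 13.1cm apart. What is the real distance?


Real distance = map distance × scale
= 13.1cm × 50000
= 655000 cm = 6550.0 m
= 6.550 km

6.550 km


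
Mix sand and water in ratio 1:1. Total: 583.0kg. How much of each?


Total parts = 1 + 1 = 2
sand: 583.0 × 1/2 = 291.5kg
water: 583.0 × 1/2 = 291.5kg
= 291.5kg and 291.5kg

291.5kg and 291.5kg


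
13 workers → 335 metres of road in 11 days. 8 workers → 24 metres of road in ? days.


Days ∝ work / workers, so d₂ = d₁ × (m₁/m₂) × (w₂/w₁)
Workers factor (inverse): 13/8 = 1.6250
Work factor (direct): 24/335 ≈ 0.0716
d₂ = 11 × 13/8 × 24/335 = (11 × 13 × 24) / (8 × 335) = 3432/2680
≈ 1.28 days

1.28 days


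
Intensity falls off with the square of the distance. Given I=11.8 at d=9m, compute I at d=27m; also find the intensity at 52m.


I₁d₁² = I₂d₂²
I at 27m = 11.8 × (9/27)² = 11.8 × 81/729 = 955.8/729 ≈ 1.3111
I at 52m = 11.8 × (9/52)² = 11.8 × 81/2704 = 955.8/2704 ≈ 0.3535
= 1.3111 and 0.3535

1.3111 and 0.3535


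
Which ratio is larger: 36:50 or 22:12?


36/50 = 0.7200
22/12 = 1.8333
0.7200 < 1.8333, so 36:50 is less
= 22:12

22:12


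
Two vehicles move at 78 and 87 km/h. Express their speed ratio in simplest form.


Ratio = 78:87
GCD = 3
Simplified = 26:29
Time ratio (same distance) = 29:26
Speed ratio = 26:29

26:29


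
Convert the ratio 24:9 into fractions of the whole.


Total parts = 24 + 9 = 33
First part: 24/33 = 8/11
Second part: 9/33 = 3/11
= 8/11 and 3/11

8/11 and 3/11


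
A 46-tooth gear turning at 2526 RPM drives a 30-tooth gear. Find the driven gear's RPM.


Gear ratio = 46:30 = 23:15
RPM_B = RPM_A × (teeth_A / teeth_B)
= 2526 × (46/30)
= 3873.2 RPM

3873.2 RPM


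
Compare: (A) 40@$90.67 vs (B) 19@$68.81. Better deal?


Deal A: $90.67/40 = $2.2668/unit
Deal B: $68.81/19 = $3.6216/unit
A is cheaper per unit
= Deal A

Deal A


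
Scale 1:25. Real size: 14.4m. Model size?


Model size = real / scale
= 14.4 / 25
= 0.5760 m

0.5760 m


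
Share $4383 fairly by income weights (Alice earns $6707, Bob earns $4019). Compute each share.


Total income = 6707 + 4019 = $10726
Alice: $4383 × 6707/10726 = $2740.70
Bob: $4383 × 4019/10726 = $1642.30
= Alice: $2740.70, Bob: $1642.30

Alice: $2740.70, Bob: $1642.30


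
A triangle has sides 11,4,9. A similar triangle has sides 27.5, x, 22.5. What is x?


Scale factor = 27.5/11 = 2.5
Missing side = 4 × 2.5
= 10.0

10.0


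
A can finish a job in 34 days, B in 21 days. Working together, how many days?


Rate of A = 1/34 per day
Rate of B = 1/21 per day
Combined rate = 1/34 + 1/21 = 55/714 ≈ 0.0770 per day
Days = 1 / combined rate = 714/55
≈ 12.98 days

12.98 days


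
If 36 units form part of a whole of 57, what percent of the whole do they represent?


Percentage = (part / whole) × 100
= (36 / 57) × 100
≈ 63.16%

63.16%


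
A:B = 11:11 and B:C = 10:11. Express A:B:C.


Match B: multiply A:B by 10 → 110:110
Multiply B:C by 11 → 110:121
Combined: 110:110:121
GCD = 11
= 10:10:11

10:10:11


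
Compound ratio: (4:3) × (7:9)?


Compound ratio = (4×7) : (3×9)
= 28:27
GCD = 1
= 28:27

28:27


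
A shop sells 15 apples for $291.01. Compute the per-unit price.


Unit rate = total / quantity
= 291.01 / 15
= $19.40 per unit

$19.40 per unit


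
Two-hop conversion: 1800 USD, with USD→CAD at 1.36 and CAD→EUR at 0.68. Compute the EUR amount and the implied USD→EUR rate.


Step 1: 1800 USD × 1.36 = 2448.00 CAD
Step 2: 2448.00 CAD × 0.68 = 1664.64 EUR
Implied rate USD→EUR = 1.36 × 0.68 = 0.9248
= 1664.64 EUR; implied rate 0.9248 EUR/USD

1664.64 EUR; implied rate 0.9248 EUR/USD


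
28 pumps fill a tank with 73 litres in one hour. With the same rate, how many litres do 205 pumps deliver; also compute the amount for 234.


Direct proportion: y/x = constant
k = 73/28 ≈ 2.6071
y at x=205: k × 205 = 73 × 205 / 28 = 14965/28 ≈ 534.46
y at x=234: k × 234 = 73 × 234 / 28 = 17082/28 ≈ 610.07
= 534.46 and 610.07

534.46 and 610.07


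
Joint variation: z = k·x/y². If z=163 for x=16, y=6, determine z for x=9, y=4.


z = k·x/y²
Solve for k using the known point: k = z·y²/x = 163×36/16 = 5868/16 = 366.7500
Now evaluate at x=9, y=4:
z = k × 9 / 16 = (5868 × 9) / (16 × 16) = 52812/256
≈ 206.2969

206.2969


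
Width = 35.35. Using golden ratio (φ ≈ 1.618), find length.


φ = (1 + √5) / 2 ≈ 1.618
Length = width × φ = 35.35 × 1.618 = 57.1963
≈ 57.20

57.20


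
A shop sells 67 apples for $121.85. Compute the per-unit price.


Unit rate = total / quantity
= 121.85 / 67
= $1.82 per unit

$1.82 per unit


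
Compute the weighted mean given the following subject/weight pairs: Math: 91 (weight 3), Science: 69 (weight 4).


Numerator = 91×3 + 69×4
= 273 + 276
= 549
Total weight = 7
Weighted avg = 549/7
= 78.43

78.43


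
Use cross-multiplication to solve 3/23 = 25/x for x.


Cross multiply: 3 × x = 23 × 25
3x = 575
x = 575 / 3
= 191.67

191.67


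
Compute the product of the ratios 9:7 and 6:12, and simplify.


Compound ratio = (9×6) : (7×12)
= 54:84
GCD = 6
= 9:14

9:14


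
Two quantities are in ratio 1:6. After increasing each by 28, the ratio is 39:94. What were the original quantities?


Let A = 1k, B = 6k.
(1k + 28) / (6k + 28) = 39/94
Cross-multiply: 94(1k + 28) = 39(6k + 28)
94k + 2632 = 234k + 1092
94k - 234k = 1092 - 2632
-140k = -1540
k = -1540/-140 = 11
A = 1×11 = 11, B = 6×11 = 66
= A = 11, B = 66

A = 11, B = 66


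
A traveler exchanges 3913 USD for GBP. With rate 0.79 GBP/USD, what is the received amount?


Amount × rate = 3913 × 0.79
= 3091.27 GBP

3091.27 GBP


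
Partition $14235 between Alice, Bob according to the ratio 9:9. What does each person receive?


Total parts = 9 + 9 = 18
Alice: 14235 × 9/18 = 7117.50
Bob: 14235 × 9/18 = 7117.50
= Alice: $7117.50, Bob: $7117.50

Alice: $7117.50, Bob: $7117.50


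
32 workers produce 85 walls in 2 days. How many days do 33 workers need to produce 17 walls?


Days ∝ work / workers, so d₂ = d₁ × (m₁/m₂) × (w₂/w₁)
Workers factor (inverse): 32/33 ≈ 0.9697
Work factor (direct): 17/85 = 0.2000
d₂ = 2 × 32/33 × 17/85 = (2 × 32 × 17) / (33 × 85) = 1088/2805
≈ 0.39 days

0.39 days


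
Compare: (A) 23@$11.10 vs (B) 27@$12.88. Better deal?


Deal A: $11.10/23 = $0.4826/unit
Deal B: $12.88/27 = $0.4770/unit
B is cheaper per unit
= Deal B

Deal B


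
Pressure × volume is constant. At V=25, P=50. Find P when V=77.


Inverse proportion: x × y = constant
k = 25 × 50 = 1250
y₂ = k / 77 = 1250 / 77
= 16.23

16.23


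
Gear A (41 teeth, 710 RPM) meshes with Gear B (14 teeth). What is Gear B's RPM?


Gear ratio = 41:14 = 41:14
RPM_B = RPM_A × (teeth_A / teeth_B)
= 710 × (41/14)
= 2079.3 RPM

2079.3 RPM


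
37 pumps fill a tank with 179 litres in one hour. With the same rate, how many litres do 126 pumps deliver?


Direct proportion: y/x = constant
k = 179/37 ≈ 4.8378
y₂ = k × 126 = 179 × 126 / 37 = 22554/37
≈ 609.57

609.57


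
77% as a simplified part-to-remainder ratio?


77% means 77 parts out of 100; remainder = 23
Part : remainder = 77:23
GCD = 1
= 77:23

77:23


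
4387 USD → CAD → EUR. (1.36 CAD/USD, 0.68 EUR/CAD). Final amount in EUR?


Step 1: 4387 USD × 1.36 = 5966.32 CAD
Step 2: 5966.32 CAD × 0.68 = 4057.10 EUR
Implied rate USD→EUR = 1.36 × 0.68 = 0.9248
= 4057.10 EUR

4057.10 EUR


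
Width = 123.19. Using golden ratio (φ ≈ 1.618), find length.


φ = (1 + √5) / 2 ≈ 1.618
Length = width × φ = 123.19 × 1.618 = 199.32142
≈ 199.32

199.32


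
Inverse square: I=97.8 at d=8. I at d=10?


I₁d₁² = I₂d₂²
I₂ = I₁ × (d₁/d₂)²
= 97.8 × (8/10)²
= 97.8 × 64/100
= 6259.2/100
= 62.5920

62.5920


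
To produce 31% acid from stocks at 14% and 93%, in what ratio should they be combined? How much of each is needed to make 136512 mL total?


Let x parts of 14% mix with y parts of 93%.
14x + 93y = 31(x + y)
14x + 93y = 31x + 31y
x(14 - 31) = y(31 - 93)
x/y = (93 - 31)/(31 - 14) = 62/17
Simplify: 62:17
Total parts = 79; one part = 136512/79 = 1728.00 mL
14% solution: 62×1728.00 = 107136.00 mL
93% solution: 17×1728.00 = 29376.00 mL
= ratio 62:17; 107136.00 mL and 29376.00 mL

ratio 62:17; 107136.00 mL and 29376.00 mL


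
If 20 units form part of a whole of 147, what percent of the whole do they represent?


Percentage = (part / whole) × 100
= (20 / 147) × 100
≈ 13.61%

13.61%


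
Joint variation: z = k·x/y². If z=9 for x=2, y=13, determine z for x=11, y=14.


z = k·x/y²
Solve for k using the known point: k = z·y²/x = 9×169/2 = 1521/2 = 760.5000
Now evaluate at x=11, y=14:
z = k × 11 / 196 = (1521 × 11) / (2 × 196) = 16731/392
≈ 42.6811

42.6811


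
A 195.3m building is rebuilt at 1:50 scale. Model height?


Model size = real / scale
= 195.3 / 50
= 3.9060 m

3.9060 m


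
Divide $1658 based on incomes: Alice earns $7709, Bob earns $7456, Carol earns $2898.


Total income = 7709 + 7456 + 2898 = $18063
Alice: $1658 × 7709/18063 = $707.61
Bob: $1658 × 7456/18063 = $684.39
Carol: $1658 × 2898/18063 = $266.01
= Alice: $707.61, Bob: $684.39, Carol: $266.01

Alice: $707.61, Bob: $684.39, Carol: $266.01


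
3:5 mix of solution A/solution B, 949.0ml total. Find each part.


Total parts = 3 + 5 = 8
solution A: 949.0 × 3/8 = 355.9ml
solution B: 949.0 × 5/8 = 593.1ml
= 355.9ml and 593.1ml

355.9ml and 593.1ml
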